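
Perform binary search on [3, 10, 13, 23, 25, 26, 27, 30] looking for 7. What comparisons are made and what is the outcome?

Binary search for 7 in [3, 10, 13, 23, 25, 26, 27, 30]:

lo=0, hi=7, mid=3, arr[mid]=23 -> 23 > 7, search left half
lo=0, hi=2, mid=1, arr[mid]=10 -> 10 > 7, search left half
lo=0, hi=0, mid=0, arr[mid]=3 -> 3 < 7, search right half
lo=1 > hi=0, target 7 not found

Binary search determines that 7 is not in the array after 3 comparisons. The search space was exhausted without finding the target.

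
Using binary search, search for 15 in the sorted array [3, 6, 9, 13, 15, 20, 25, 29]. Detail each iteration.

Binary search for 15 in [3, 6, 9, 13, 15, 20, 25, 29]:

lo=0, hi=7, mid=3, arr[mid]=13 -> 13 < 15, search right half
lo=4, hi=7, mid=5, arr[mid]=20 -> 20 > 15, search left half
lo=4, hi=4, mid=4, arr[mid]=15 -> Found target at index 4!

Binary search finds 15 at index 4 after 3 comparisons. The search repeatedly halves the search space by comparing with the middle element.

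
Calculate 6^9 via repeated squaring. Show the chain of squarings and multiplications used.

Computing 6^9 by squaring (build up from 6^1; each line after the first costs one multiplication):

6^1 = 6
6^2 = (6^1)^2 = 6^2 = 36
6^4 = (6^2)^2 = 36^2 = 1296
6^8 = (6^4)^2 = 1296^2 = 1679616
6^9 = 6 * 6^8 = 6 * 1679616 = 10077696

Result: 10077696
Multiplications needed: 4 (4 lines after 6^1)

6^9 = 10077696. Using exponentiation by squaring, this requires 4 multiplications. The key idea: if the exponent is even, square the half-power; if odd, multiply by the base once.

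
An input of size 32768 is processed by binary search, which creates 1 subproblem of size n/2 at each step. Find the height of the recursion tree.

For divide and conquer with division factor 2:

Problem sizes at each level:
Level 0: 32768
Level 1: 16384
Level 2: 8192
Level 3: 4096
Level 4: 2048
Level 5: 1024
Level 6: 512
Level 7: 256
Level 8: 128
Level 9: 64
Level 10: 32
Level 11: 16
Level 12: 8
Level 13: 4
Level 14: 2
Level 15: 1

The root is level 0 and the size-1 base case is level 15 (the tree spans levels 0 through 15, i.e. 16 levels counting the root), so the depth is the number of divisions: log_2(32768) = 15

The recursion tree depth is log_2(32768) = 15. At each level, the problem size is divided by 2, so it takes 15 divisions to reduce to a base case of size 1. The algorithm makes 1 recursive call at each level.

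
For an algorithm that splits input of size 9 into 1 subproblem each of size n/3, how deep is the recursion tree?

For divide and conquer with division factor 3:

Problem sizes at each level:
Level 0: 9
Level 1: 3
Level 2: 1

The root is level 0 and the size-1 base case is level 2 (the tree spans levels 0 through 2, i.e. 3 levels counting the root), so the depth is the number of divisions: log_3(9) = 2

The recursion tree depth is log_3(9) = 2. At each level, the problem size is divided by 3, so it takes 2 divisions to reduce to a base case of size 1. The algorithm makes 1 recursive call at each level.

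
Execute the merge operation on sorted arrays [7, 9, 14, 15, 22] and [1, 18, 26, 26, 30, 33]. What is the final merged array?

Merging process:

Compare 7 vs 1: take 1 from right. Merged: [1]
Compare 7 vs 18: take 7 from left. Merged: [1, 7]
Compare 9 vs 18: take 9 from left. Merged: [1, 7, 9]
Compare 14 vs 18: take 14 from left. Merged: [1, 7, 9, 14]
Compare 15 vs 18: take 15 from left. Merged: [1, 7, 9, 14, 15]
Compare 22 vs 18: take 18 from right. Merged: [1, 7, 9, 14, 15, 18]
Compare 22 vs 26: take 22 from left. Merged: [1, 7, 9, 14, 15, 18, 22]
Append remaining from right: [26, 26, 30, 33]. Merged: [1, 7, 9, 14, 15, 18, 22, 26, 26, 30, 33]

Final merged array: [1, 7, 9, 14, 15, 18, 22, 26, 26, 30, 33]
Total comparisons: 7

The merged array is [1, 7, 9, 14, 15, 18, 22, 26, 26, 30, 33], requiring 7 comparisons. The merge step runs in O(n) time where n is the total number of elements.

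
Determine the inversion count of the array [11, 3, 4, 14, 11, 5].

Finding inversions in [11, 3, 4, 14, 11, 5]:

(0, 1): arr[0]=11 > arr[1]=3
(0, 2): arr[0]=11 > arr[2]=4
(0, 5): arr[0]=11 > arr[5]=5
(3, 4): arr[3]=14 > arr[4]=11
(3, 5): arr[3]=14 > arr[5]=5
(4, 5): arr[4]=11 > arr[5]=5

Total inversions: 6

The array has 6 inversion(s): (0,1), (0,2), (0,5), (3,4), (3,5), (4,5). Each pair (i,j) satisfies i < j and arr[i] > arr[j].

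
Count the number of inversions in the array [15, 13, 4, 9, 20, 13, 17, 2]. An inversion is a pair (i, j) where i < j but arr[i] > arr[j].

Finding inversions in [15, 13, 4, 9, 20, 13, 17, 2]:

(0, 1): arr[0]=15 > arr[1]=13
(0, 2): arr[0]=15 > arr[2]=4
(0, 3): arr[0]=15 > arr[3]=9
(0, 5): arr[0]=15 > arr[5]=13
(0, 7): arr[0]=15 > arr[7]=2
(1, 2): arr[1]=13 > arr[2]=4
(1, 3): arr[1]=13 > arr[3]=9
(1, 7): arr[1]=13 > arr[7]=2
(2, 7): arr[2]=4 > arr[7]=2
(3, 7): arr[3]=9 > arr[7]=2
(4, 5): arr[4]=20 > arr[5]=13
(4, 6): arr[4]=20 > arr[6]=17
(4, 7): arr[4]=20 > arr[7]=2
(5, 7): arr[5]=13 > arr[7]=2
(6, 7): arr[6]=17 > arr[7]=2

Total inversions: 15

The array has 15 inversion(s): (0,1), (0,2), (0,3), (0,5), (0,7), (1,2), (1,3), (1,7), (2,7), (3,7), (4,5), (4,6), (4,7), (5,7), (6,7). Each pair (i,j) satisfies i < j and arr[i] > arr[j].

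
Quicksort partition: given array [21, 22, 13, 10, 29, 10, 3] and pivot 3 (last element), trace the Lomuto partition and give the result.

Lomuto partition with pivot = 3:

Initial array: [21, 22, 13, 10, 29, 10, 3]

arr[0]=21 > 3: no swap
arr[1]=22 > 3: no swap
arr[2]=13 > 3: no swap
arr[3]=10 > 3: no swap
arr[4]=29 > 3: no swap
arr[5]=10 > 3: no swap

Place pivot at position 0: [3, 22, 13, 10, 29, 10, 21]
Pivot position: 0

After partitioning with pivot 3, the array becomes [3, 22, 13, 10, 29, 10, 21]. The pivot is placed at index 0. All elements to the left of the pivot are <= 3, and all elements to the right are > 3.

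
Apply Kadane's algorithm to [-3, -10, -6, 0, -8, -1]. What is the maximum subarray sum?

Using Kadane's algorithm on [-3, -10, -6, 0, -8, -1]:

Scanning through the array:
Position 1 (value -10): max_ending_here = -10, max_so_far = -3
Position 2 (value -6): max_ending_here = -6, max_so_far = -3
Position 3 (value 0): max_ending_here = 0, max_so_far = 0
Position 4 (value -8): max_ending_here = -8, max_so_far = 0
Position 5 (value -1): max_ending_here = -1, max_so_far = 0

Maximum subarray: [0]
Maximum sum: 0

The maximum subarray is [0] with sum 0. This subarray runs from index 3 to index 3.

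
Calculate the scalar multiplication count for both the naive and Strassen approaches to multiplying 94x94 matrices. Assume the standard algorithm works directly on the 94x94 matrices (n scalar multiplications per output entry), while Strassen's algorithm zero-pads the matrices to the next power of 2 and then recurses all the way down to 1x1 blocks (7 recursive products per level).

Matrix multiplication for 94x94 matrices:

Strassen's algorithm requires power-of-2 dimensions. Pad 94x94 to 128x128 (next power of 2).

Standard algorithm: 94^3 = 830584 multiplications
Strassen's algorithm: 7^(log2(128)) = 7^7 = 823543 multiplications
Savings: 830584 - 823543 = 7041 multiplications

Standard: 830584 multiplications (94^3). Strassen: 823543 multiplications (7^7, after padding to 128x128). Strassen reduces 8 recursive multiplications to 7 at each level.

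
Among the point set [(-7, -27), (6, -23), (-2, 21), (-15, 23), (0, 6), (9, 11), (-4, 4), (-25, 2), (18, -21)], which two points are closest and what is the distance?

Computing all pairwise distances among 9 points:

d((-7, -27), (6, -23)) = 13.6015
d((-7, -27), (-2, 21)) = 48.2597
d((-7, -27), (-15, 23)) = 50.636
d((-7, -27), (0, 6)) = 33.7343
d((-7, -27), (9, 11)) = 41.2311
d((-7, -27), (-4, 4)) = 31.1448
d((-7, -27), (-25, 2)) = 34.1321
d((-7, -27), (18, -21)) = 25.7099
d((6, -23), (-2, 21)) = 44.7214
d((6, -23), (-15, 23)) = 50.5668
d((6, -23), (0, 6)) = 29.6142
d((6, -23), (9, 11)) = 34.1321
d((6, -23), (-4, 4)) = 28.7924
d((6, -23), (-25, 2)) = 39.8246
d((6, -23), (18, -21)) = 12.1655
d((-2, 21), (-15, 23)) = 13.1529
d((-2, 21), (0, 6)) = 15.1327
d((-2, 21), (9, 11)) = 14.8661
d((-2, 21), (-4, 4)) = 17.1172
d((-2, 21), (-25, 2)) = 29.8329
d((-2, 21), (18, -21)) = 46.5188
d((-15, 23), (0, 6)) = 22.6716
d((-15, 23), (9, 11)) = 26.8328
d((-15, 23), (-4, 4)) = 21.9545
d((-15, 23), (-25, 2)) = 23.2594
d((-15, 23), (18, -21)) = 55.0
d((0, 6), (9, 11)) = 10.2956
d((0, 6), (-4, 4)) = 4.4721 <-- minimum
d((0, 6), (-25, 2)) = 25.318
d((0, 6), (18, -21)) = 32.45
d((9, 11), (-4, 4)) = 14.7648
d((9, 11), (-25, 2)) = 35.171
d((9, 11), (18, -21)) = 33.2415
d((-4, 4), (-25, 2)) = 21.095
d((-4, 4), (18, -21)) = 33.3017
d((-25, 2), (18, -21)) = 48.7647

Closest pair: (0, 6) and (-4, 4) with distance 4.4721

The closest pair is (0, 6) and (-4, 4) with Euclidean distance 4.4721. For 9 points, brute-force pairwise comparison is shown above. For large n, the divide-and-conquer algorithm (sort by x, recurse on halves, check the dividing strip) achieves O(n log n).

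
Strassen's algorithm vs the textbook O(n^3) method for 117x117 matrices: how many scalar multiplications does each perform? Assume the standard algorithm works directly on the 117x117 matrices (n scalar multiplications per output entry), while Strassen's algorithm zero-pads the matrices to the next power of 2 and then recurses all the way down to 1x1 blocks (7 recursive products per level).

Matrix multiplication for 117x117 matrices:

Strassen's algorithm requires power-of-2 dimensions. Pad 117x117 to 128x128 (next power of 2).

Standard algorithm: 117^3 = 1601613 multiplications
Strassen's algorithm: 7^(log2(128)) = 7^7 = 823543 multiplications
Savings: 1601613 - 823543 = 778070 multiplications

Standard: 1601613 multiplications (117^3). Strassen: 823543 multiplications (7^7, after padding to 128x128). Strassen reduces 8 recursive multiplications to 7 at each level.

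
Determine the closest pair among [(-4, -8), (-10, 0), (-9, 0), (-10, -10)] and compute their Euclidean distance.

Computing all pairwise distances among 4 points:

d((-4, -8), (-10, 0)) = 10.0
d((-4, -8), (-9, 0)) = 9.434
d((-4, -8), (-10, -10)) = 6.3246
d((-10, 0), (-9, 0)) = 1.0 <-- minimum
d((-10, 0), (-10, -10)) = 10.0
d((-9, 0), (-10, -10)) = 10.0499

Closest pair: (-10, 0) and (-9, 0) with distance 1.0

The closest pair is (-10, 0) and (-9, 0) with Euclidean distance 1.0. For 4 points, brute-force pairwise comparison is shown above. For large n, the divide-and-conquer algorithm (sort by x, recurse on halves, check the dividing strip) achieves O(n log n).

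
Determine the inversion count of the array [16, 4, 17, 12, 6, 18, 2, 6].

Finding inversions in [16, 4, 17, 12, 6, 18, 2, 6]:

(0, 1): arr[0]=16 > arr[1]=4
(0, 3): arr[0]=16 > arr[3]=12
(0, 4): arr[0]=16 > arr[4]=6
(0, 6): arr[0]=16 > arr[6]=2
(0, 7): arr[0]=16 > arr[7]=6
(1, 6): arr[1]=4 > arr[6]=2
(2, 3): arr[2]=17 > arr[3]=12
(2, 4): arr[2]=17 > arr[4]=6
(2, 6): arr[2]=17 > arr[6]=2
(2, 7): arr[2]=17 > arr[7]=6
(3, 4): arr[3]=12 > arr[4]=6
(3, 6): arr[3]=12 > arr[6]=2
(3, 7): arr[3]=12 > arr[7]=6
(4, 6): arr[4]=6 > arr[6]=2
(5, 6): arr[5]=18 > arr[6]=2
(5, 7): arr[5]=18 > arr[7]=6

Total inversions: 16

The array has 16 inversion(s): (0,1), (0,3), (0,4), (0,6), (0,7), (1,6), (2,3), (2,4), (2,6), (2,7), (3,4), (3,6), (3,7), (4,6), (5,6), (5,7). Each pair (i,j) satisfies i < j and arr[i] > arr[j].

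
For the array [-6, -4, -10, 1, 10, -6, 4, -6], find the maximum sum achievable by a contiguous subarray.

Using Kadane's algorithm on [-6, -4, -10, 1, 10, -6, 4, -6]:

Scanning through the array:
Position 1 (value -4): max_ending_here = -4, max_so_far = -4
Position 2 (value -10): max_ending_here = -10, max_so_far = -4
Position 3 (value 1): max_ending_here = 1, max_so_far = 1
Position 4 (value 10): max_ending_here = 11, max_so_far = 11
Position 5 (value -6): max_ending_here = 5, max_so_far = 11
Position 6 (value 4): max_ending_here = 9, max_so_far = 11
Position 7 (value -6): max_ending_here = 3, max_so_far = 11

Maximum subarray: [1, 10]
Maximum sum: 11

The maximum subarray is [1, 10] with sum 11. This subarray runs from index 3 to index 4.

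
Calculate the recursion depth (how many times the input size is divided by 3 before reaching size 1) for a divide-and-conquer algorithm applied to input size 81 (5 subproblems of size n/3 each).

For divide and conquer with division factor 3:

Problem sizes at each level:
Level 0: 81
Level 1: 27
Level 2: 9
Level 3: 3
Level 4: 1

The root is level 0 and the size-1 base case is level 4 (the tree spans levels 0 through 4, i.e. 5 levels counting the root), so the depth is the number of divisions: log_3(81) = 4

The recursion tree depth is log_3(81) = 4. At each level, the problem size is divided by 3, so it takes 4 divisions to reduce to a base case of size 1. The algorithm makes 5 recursive calls at each level.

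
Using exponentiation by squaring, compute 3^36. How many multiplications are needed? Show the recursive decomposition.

Computing 3^36 by squaring (build up from 3^1; each line after the first costs one multiplication):

3^1 = 3
3^2 = (3^1)^2 = 3^2 = 9
3^4 = (3^2)^2 = 9^2 = 81
3^8 = (3^4)^2 = 81^2 = 6561
3^9 = 3 * 3^8 = 3 * 6561 = 19683
3^18 = (3^9)^2 = 19683^2 = 387420489
3^36 = (3^18)^2 = 387420489^2 = 150094635296999121

Result: 150094635296999121
Multiplications needed: 6 (6 lines after 3^1)

3^36 = 150094635296999121. Using exponentiation by squaring, this requires 6 multiplications. The key idea: if the exponent is even, square the half-power; if odd, multiply by the base once.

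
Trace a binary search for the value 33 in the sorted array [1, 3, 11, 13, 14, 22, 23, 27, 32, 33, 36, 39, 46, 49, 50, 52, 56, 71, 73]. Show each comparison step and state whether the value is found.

Binary search for 33 in [1, 3, 11, 13, 14, 22, 23, 27, 32, 33, 36, 39, 46, 49, 50, 52, 56, 71, 73]:

lo=0, hi=18, mid=9, arr[mid]=33 -> Found target at index 9!

Binary search finds 33 at index 9 after 1 comparisons. The search repeatedly halves the search space by comparing with the middle element.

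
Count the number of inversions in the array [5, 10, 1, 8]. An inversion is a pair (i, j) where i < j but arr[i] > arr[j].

Finding inversions in [5, 10, 1, 8]:

(0, 2): arr[0]=5 > arr[2]=1
(1, 2): arr[1]=10 > arr[2]=1
(1, 3): arr[1]=10 > arr[3]=8

Total inversions: 3

The array has 3 inversion(s): (0,2), (1,2), (1,3). Each pair (i,j) satisfies i < j and arr[i] > arr[j].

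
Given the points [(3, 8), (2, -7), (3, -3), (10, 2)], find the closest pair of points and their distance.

Computing all pairwise distances among 4 points:

d((3, 8), (2, -7)) = 15.0333
d((3, 8), (3, -3)) = 11.0
d((3, 8), (10, 2)) = 9.2195
d((2, -7), (3, -3)) = 4.1231 <-- minimum
d((2, -7), (10, 2)) = 12.0416
d((3, -3), (10, 2)) = 8.6023

Closest pair: (2, -7) and (3, -3) with distance 4.1231

The closest pair is (2, -7) and (3, -3) with Euclidean distance 4.1231. For 4 points, brute-force pairwise comparison is shown above. For large n, the divide-and-conquer algorithm (sort by x, recurse on halves, check the dividing strip) achieves O(n log n).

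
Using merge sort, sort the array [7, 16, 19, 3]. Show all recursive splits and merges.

Merge sort trace:

Split: [7, 16, 19, 3] -> [7, 16] and [19, 3]
  Split: [7, 16] -> [7] and [16]
  Merge: [7] + [16] -> [7, 16]
  Split: [19, 3] -> [19] and [3]
  Merge: [19] + [3] -> [3, 19]
Merge: [7, 16] + [3, 19] -> [3, 7, 16, 19]

Final sorted array: [3, 7, 16, 19]

The merge sort proceeds by recursively splitting the array and merging sorted halves.
After all merges, the sorted array is [3, 7, 16, 19].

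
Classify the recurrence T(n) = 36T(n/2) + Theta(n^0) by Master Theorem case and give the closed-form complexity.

Master Theorem for T(n) = 36T(n/2) + O(n^0):

a = 36, b = 2, c = 0
log_b(a) = log_2(36) = 5.1699

Case 1: c = 0 < log_2(36) = 5.1699
T(n) = O(n^(log_2 36))

For T(n) = 36T(n/2) + O(n^0): log_2(36) = 5.1699. This is Case 1 of the Master Theorem (c < log_b(a), work dominated by leaves), giving O(n^(log_2 36)).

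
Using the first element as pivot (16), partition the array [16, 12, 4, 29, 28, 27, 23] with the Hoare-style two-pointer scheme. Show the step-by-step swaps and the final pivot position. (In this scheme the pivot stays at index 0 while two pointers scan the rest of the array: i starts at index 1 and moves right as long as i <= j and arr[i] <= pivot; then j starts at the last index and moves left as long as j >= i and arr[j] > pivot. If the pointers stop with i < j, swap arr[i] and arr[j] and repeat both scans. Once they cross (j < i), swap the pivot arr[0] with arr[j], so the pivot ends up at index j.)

Hoare-style two-pointer partition with pivot = 16:

Initial array: [16, 12, 4, 29, 28, 27, 23]

Pointers start at i = 1, j = 6.
i ends at 3, j ends at 2: the pointers have crossed (j < i), so scanning stops.

Swap pivot arr[0] with arr[2] to place pivot at position 2: [4, 12, 16, 29, 28, 27, 23]
Pivot position: 2

After partitioning with pivot 16, the array becomes [4, 12, 16, 29, 28, 27, 23]. The pivot is placed at index 2. All elements to the left of the pivot are <= 16, and all elements to the right are > 16.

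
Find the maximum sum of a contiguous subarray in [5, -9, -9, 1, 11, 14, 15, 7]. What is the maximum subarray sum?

Using Kadane's algorithm on [5, -9, -9, 1, 11, 14, 15, 7]:

Scanning through the array:
Position 1 (value -9): max_ending_here = -4, max_so_far = 5
Position 2 (value -9): max_ending_here = -9, max_so_far = 5
Position 3 (value 1): max_ending_here = 1, max_so_far = 5
Position 4 (value 11): max_ending_here = 12, max_so_far = 12
Position 5 (value 14): max_ending_here = 26, max_so_far = 26
Position 6 (value 15): max_ending_here = 41, max_so_far = 41
Position 7 (value 7): max_ending_here = 48, max_so_far = 48

Maximum subarray: [1, 11, 14, 15, 7]
Maximum sum: 48

The maximum subarray is [1, 11, 14, 15, 7] with sum 48. This subarray runs from index 3 to index 7.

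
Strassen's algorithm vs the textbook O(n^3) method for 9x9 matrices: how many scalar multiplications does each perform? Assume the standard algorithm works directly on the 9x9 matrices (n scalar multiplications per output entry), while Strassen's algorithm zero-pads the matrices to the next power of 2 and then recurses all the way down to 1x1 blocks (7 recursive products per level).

Matrix multiplication for 9x9 matrices:

Strassen's algorithm requires power-of-2 dimensions. Pad 9x9 to 16x16 (next power of 2).

Standard algorithm: 9^3 = 729 multiplications
Strassen's algorithm: 7^(log2(16)) = 7^4 = 2401 multiplications
Difference: 729 - 2401 = -1672 (Strassen uses MORE here due to padding overhead — for small or just-over-power-of-2 n, padding can outweigh the per-level savings)

Standard: 729 multiplications (9^3). Strassen: 2401 multiplications (7^4, after padding to 16x16). Strassen reduces 8 recursive multiplications to 7 at each level.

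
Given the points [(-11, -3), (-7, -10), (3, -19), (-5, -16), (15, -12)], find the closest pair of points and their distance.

Computing all pairwise distances among 5 points:

d((-11, -3), (-7, -10)) = 8.0623
d((-11, -3), (3, -19)) = 21.2603
d((-11, -3), (-5, -16)) = 14.3178
d((-11, -3), (15, -12)) = 27.5136
d((-7, -10), (3, -19)) = 13.4536
d((-7, -10), (-5, -16)) = 6.3246 <-- minimum
d((-7, -10), (15, -12)) = 22.0907
d((3, -19), (-5, -16)) = 8.544
d((3, -19), (15, -12)) = 13.8924
d((-5, -16), (15, -12)) = 20.3961

Closest pair: (-7, -10) and (-5, -16) with distance 6.3246

The closest pair is (-7, -10) and (-5, -16) with Euclidean distance 6.3246. For 5 points, brute-force pairwise comparison is shown above. For large n, the divide-and-conquer algorithm (sort by x, recurse on halves, check the dividing strip) achieves O(n log n).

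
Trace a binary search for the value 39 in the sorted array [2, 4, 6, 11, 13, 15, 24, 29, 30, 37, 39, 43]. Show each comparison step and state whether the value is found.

Binary search for 39 in [2, 4, 6, 11, 13, 15, 24, 29, 30, 37, 39, 43]:

lo=0, hi=11, mid=5, arr[mid]=15 -> 15 < 39, search right half
lo=6, hi=11, mid=8, arr[mid]=30 -> 30 < 39, search right half
lo=9, hi=11, mid=10, arr[mid]=39 -> Found target at index 10!

Binary search finds 39 at index 10 after 3 comparisons. The search repeatedly halves the search space by comparing with the middle element.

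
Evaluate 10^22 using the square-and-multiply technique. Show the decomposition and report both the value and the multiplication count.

Computing 10^22 by squaring (build up from 10^1; each line after the first costs one multiplication):

10^1 = 10
10^2 = (10^1)^2 = 10^2 = 100
10^4 = (10^2)^2 = 100^2 = 10000
10^5 = 10 * 10^4 = 10 * 10000 = 100000
10^10 = (10^5)^2 = 100000^2 = 10000000000
10^11 = 10 * 10^10 = 10 * 10000000000 = 100000000000
10^22 = (10^11)^2 = 100000000000^2 = 10000000000000000000000

Result: 10000000000000000000000
Multiplications needed: 6 (6 lines after 10^1)

10^22 = 10000000000000000000000. Using exponentiation by squaring, this requires 6 multiplications. The key idea: if the exponent is even, square the half-power; if odd, multiply by the base once.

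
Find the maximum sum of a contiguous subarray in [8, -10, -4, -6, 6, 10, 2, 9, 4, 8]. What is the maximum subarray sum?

Using Kadane's algorithm on [8, -10, -4, -6, 6, 10, 2, 9, 4, 8]:

Scanning through the array:
Position 1 (value -10): max_ending_here = -2, max_so_far = 8
Position 2 (value -4): max_ending_here = -4, max_so_far = 8
Position 3 (value -6): max_ending_here = -6, max_so_far = 8
Position 4 (value 6): max_ending_here = 6, max_so_far = 8
Position 5 (value 10): max_ending_here = 16, max_so_far = 16
Position 6 (value 2): max_ending_here = 18, max_so_far = 18
Position 7 (value 9): max_ending_here = 27, max_so_far = 27
Position 8 (value 4): max_ending_here = 31, max_so_far = 31
Position 9 (value 8): max_ending_here = 39, max_so_far = 39

Maximum subarray: [6, 10, 2, 9, 4, 8]
Maximum sum: 39

The maximum subarray is [6, 10, 2, 9, 4, 8] with sum 39. This subarray runs from index 4 to index 9.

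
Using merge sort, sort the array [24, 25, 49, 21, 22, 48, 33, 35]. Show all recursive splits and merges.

Merge sort trace:

Split: [24, 25, 49, 21, 22, 48, 33, 35] -> [24, 25, 49, 21] and [22, 48, 33, 35]
  Split: [24, 25, 49, 21] -> [24, 25] and [49, 21]
    Split: [24, 25] -> [24] and [25]
    Merge: [24] + [25] -> [24, 25]
    Split: [49, 21] -> [49] and [21]
    Merge: [49] + [21] -> [21, 49]
  Merge: [24, 25] + [21, 49] -> [21, 24, 25, 49]
  Split: [22, 48, 33, 35] -> [22, 48] and [33, 35]
    Split: [22, 48] -> [22] and [48]
    Merge: [22] + [48] -> [22, 48]
    Split: [33, 35] -> [33] and [35]
    Merge: [33] + [35] -> [33, 35]
  Merge: [22, 48] + [33, 35] -> [22, 33, 35, 48]
Merge: [21, 24, 25, 49] + [22, 33, 35, 48] -> [21, 22, 24, 25, 33, 35, 48, 49]

Final sorted array: [21, 22, 24, 25, 33, 35, 48, 49]

The merge sort proceeds by recursively splitting the array and merging sorted halves.
After all merges, the sorted array is [21, 22, 24, 25, 33, 35, 48, 49].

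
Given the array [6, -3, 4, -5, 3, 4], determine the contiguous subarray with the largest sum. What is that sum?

Using Kadane's algorithm on [6, -3, 4, -5, 3, 4]:

Scanning through the array:
Position 1 (value -3): max_ending_here = 3, max_so_far = 6
Position 2 (value 4): max_ending_here = 7, max_so_far = 7
Position 3 (value -5): max_ending_here = 2, max_so_far = 7
Position 4 (value 3): max_ending_here = 5, max_so_far = 7
Position 5 (value 4): max_ending_here = 9, max_so_far = 9

Maximum subarray: [6, -3, 4, -5, 3, 4]
Maximum sum: 9

The maximum subarray is [6, -3, 4, -5, 3, 4] with sum 9. This subarray runs from index 0 to index 5.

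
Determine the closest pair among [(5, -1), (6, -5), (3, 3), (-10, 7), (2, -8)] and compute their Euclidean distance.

Computing all pairwise distances among 5 points:

d((5, -1), (6, -5)) = 4.1231 <-- minimum
d((5, -1), (3, 3)) = 4.4721
d((5, -1), (-10, 7)) = 17.0
d((5, -1), (2, -8)) = 7.6158
d((6, -5), (3, 3)) = 8.544
d((6, -5), (-10, 7)) = 20.0
d((6, -5), (2, -8)) = 5.0
d((3, 3), (-10, 7)) = 13.6015
d((3, 3), (2, -8)) = 11.0454
d((-10, 7), (2, -8)) = 19.2094

Closest pair: (5, -1) and (6, -5) with distance 4.1231

The closest pair is (5, -1) and (6, -5) with Euclidean distance 4.1231. For 5 points, brute-force pairwise comparison is shown above. For large n, the divide-and-conquer algorithm (sort by x, recurse on halves, check the dividing strip) achieves O(n log n).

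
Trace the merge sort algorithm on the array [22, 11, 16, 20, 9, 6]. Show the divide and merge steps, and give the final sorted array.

Merge sort trace:

Split: [22, 11, 16, 20, 9, 6] -> [22, 11, 16] and [20, 9, 6]
  Split: [22, 11, 16] -> [22] and [11, 16]
    Split: [11, 16] -> [11] and [16]
    Merge: [11] + [16] -> [11, 16]
  Merge: [22] + [11, 16] -> [11, 16, 22]
  Split: [20, 9, 6] -> [20] and [9, 6]
    Split: [9, 6] -> [9] and [6]
    Merge: [9] + [6] -> [6, 9]
  Merge: [20] + [6, 9] -> [6, 9, 20]
Merge: [11, 16, 22] + [6, 9, 20] -> [6, 9, 11, 16, 20, 22]

Final sorted array: [6, 9, 11, 16, 20, 22]

The merge sort proceeds by recursively splitting the array and merging sorted halves.
After all merges, the sorted array is [6, 9, 11, 16, 20, 22].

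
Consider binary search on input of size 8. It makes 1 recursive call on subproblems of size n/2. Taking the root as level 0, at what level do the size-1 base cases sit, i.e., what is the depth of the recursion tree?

For divide and conquer with division factor 2:

Problem sizes at each level:
Level 0: 8
Level 1: 4
Level 2: 2
Level 3: 1

The root is level 0 and the size-1 base case is level 3 (the tree spans levels 0 through 3, i.e. 4 levels counting the root), so the depth is the number of divisions: log_2(8) = 3

The recursion tree depth is log_2(8) = 3. At each level, the problem size is divided by 2, so it takes 3 divisions to reduce to a base case of size 1. The algorithm makes 1 recursive call at each level.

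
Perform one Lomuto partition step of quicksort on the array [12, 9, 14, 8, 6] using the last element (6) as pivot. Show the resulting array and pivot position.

Lomuto partition with pivot = 6:

Initial array: [12, 9, 14, 8, 6]

arr[0]=12 > 6: no swap
arr[1]=9 > 6: no swap
arr[2]=14 > 6: no swap
arr[3]=8 > 6: no swap

Place pivot at position 0: [6, 9, 14, 8, 12]
Pivot position: 0

After partitioning with pivot 6, the array becomes [6, 9, 14, 8, 12]. The pivot is placed at index 0. All elements to the left of the pivot are <= 6, and all elements to the right are > 6.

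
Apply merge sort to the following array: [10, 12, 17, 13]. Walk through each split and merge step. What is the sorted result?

Merge sort trace:

Split: [10, 12, 17, 13] -> [10, 12] and [17, 13]
  Split: [10, 12] -> [10] and [12]
  Merge: [10] + [12] -> [10, 12]
  Split: [17, 13] -> [17] and [13]
  Merge: [17] + [13] -> [13, 17]
Merge: [10, 12] + [13, 17] -> [10, 12, 13, 17]

Final sorted array: [10, 12, 13, 17]

The merge sort proceeds by recursively splitting the array and merging sorted halves.
After all merges, the sorted array is [10, 12, 13, 17].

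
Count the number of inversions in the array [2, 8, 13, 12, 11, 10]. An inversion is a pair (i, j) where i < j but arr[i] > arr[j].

Finding inversions in [2, 8, 13, 12, 11, 10]:

(2, 3): arr[2]=13 > arr[3]=12
(2, 4): arr[2]=13 > arr[4]=11
(2, 5): arr[2]=13 > arr[5]=10
(3, 4): arr[3]=12 > arr[4]=11
(3, 5): arr[3]=12 > arr[5]=10
(4, 5): arr[4]=11 > arr[5]=10

Total inversions: 6

The array has 6 inversion(s): (2,3), (2,4), (2,5), (3,4), (3,5), (4,5). Each pair (i,j) satisfies i < j and arr[i] > arr[j].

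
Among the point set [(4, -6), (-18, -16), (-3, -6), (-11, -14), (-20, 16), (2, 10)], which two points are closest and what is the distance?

Computing all pairwise distances among 6 points:

d((4, -6), (-18, -16)) = 24.1661
d((4, -6), (-3, -6)) = 7.0 <-- minimum
d((4, -6), (-11, -14)) = 17.0
d((4, -6), (-20, 16)) = 32.5576
d((4, -6), (2, 10)) = 16.1245
d((-18, -16), (-3, -6)) = 18.0278
d((-18, -16), (-11, -14)) = 7.2801
d((-18, -16), (-20, 16)) = 32.0624
d((-18, -16), (2, 10)) = 32.8024
d((-3, -6), (-11, -14)) = 11.3137
d((-3, -6), (-20, 16)) = 27.8029
d((-3, -6), (2, 10)) = 16.7631
d((-11, -14), (-20, 16)) = 31.3209
d((-11, -14), (2, 10)) = 27.2947
d((-20, 16), (2, 10)) = 22.8035

Closest pair: (4, -6) and (-3, -6) with distance 7.0

The closest pair is (4, -6) and (-3, -6) with Euclidean distance 7.0. For 6 points, brute-force pairwise comparison is shown above. For large n, the divide-and-conquer algorithm (sort by x, recurse on halves, check the dividing strip) achieves O(n log n).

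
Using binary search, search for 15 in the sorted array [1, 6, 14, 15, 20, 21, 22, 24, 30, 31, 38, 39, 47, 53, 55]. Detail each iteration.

Binary search for 15 in [1, 6, 14, 15, 20, 21, 22, 24, 30, 31, 38, 39, 47, 53, 55]:

lo=0, hi=14, mid=7, arr[mid]=24 -> 24 > 15, search left half
lo=0, hi=6, mid=3, arr[mid]=15 -> Found target at index 3!

Binary search finds 15 at index 3 after 2 comparisons. The search repeatedly halves the search space by comparing with the middle element.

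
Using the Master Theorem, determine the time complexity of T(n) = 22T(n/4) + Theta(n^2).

Master Theorem for T(n) = 22T(n/4) + O(n^2):

a = 22, b = 4, c = 2
log_b(a) = log_4(22) = 2.2297

Case 1: c = 2 < log_4(22) = 2.2297
T(n) = O(n^(log_4 22))

For T(n) = 22T(n/4) + O(n^2): log_4(22) = 2.2297. This is Case 1 of the Master Theorem (c < log_b(a), work dominated by leaves), giving O(n^(log_4 22)).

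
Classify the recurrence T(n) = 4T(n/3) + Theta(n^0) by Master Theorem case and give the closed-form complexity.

Master Theorem for T(n) = 4T(n/3) + O(n^0):

a = 4, b = 3, c = 0
log_b(a) = log_3(4) = 1.2619

Case 1: c = 0 < log_3(4) = 1.2619
T(n) = O(n^(log_3 4))

For T(n) = 4T(n/3) + O(n^0): log_3(4) = 1.2619. This is Case 1 of the Master Theorem (c < log_b(a), work dominated by leaves), giving O(n^(log_3 4)).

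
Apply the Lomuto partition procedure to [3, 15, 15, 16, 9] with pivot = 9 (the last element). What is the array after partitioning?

Lomuto partition with pivot = 9:

Initial array: [3, 15, 15, 16, 9]

arr[0]=3 <= 9: swap with position 0, array becomes [3, 15, 15, 16, 9]
arr[1]=15 > 9: no swap
arr[2]=15 > 9: no swap
arr[3]=16 > 9: no swap

Place pivot at position 1: [3, 9, 15, 16, 15]
Pivot position: 1

After partitioning with pivot 9, the array becomes [3, 9, 15, 16, 15]. The pivot is placed at index 1. All elements to the left of the pivot are <= 9, and all elements to the right are > 9.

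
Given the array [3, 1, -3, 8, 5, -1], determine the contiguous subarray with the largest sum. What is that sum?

Using Kadane's algorithm on [3, 1, -3, 8, 5, -1]:

Scanning through the array:
Position 1 (value 1): max_ending_here = 4, max_so_far = 4
Position 2 (value -3): max_ending_here = 1, max_so_far = 4
Position 3 (value 8): max_ending_here = 9, max_so_far = 9
Position 4 (value 5): max_ending_here = 14, max_so_far = 14
Position 5 (value -1): max_ending_here = 13, max_so_far = 14

Maximum subarray: [3, 1, -3, 8, 5]
Maximum sum: 14

The maximum subarray is [3, 1, -3, 8, 5] with sum 14. This subarray runs from index 0 to index 4.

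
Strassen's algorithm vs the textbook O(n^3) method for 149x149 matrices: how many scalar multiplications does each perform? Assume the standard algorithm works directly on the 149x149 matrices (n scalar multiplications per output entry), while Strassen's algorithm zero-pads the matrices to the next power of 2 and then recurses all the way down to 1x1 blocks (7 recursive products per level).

Matrix multiplication for 149x149 matrices:

Strassen's algorithm requires power-of-2 dimensions. Pad 149x149 to 256x256 (next power of 2).

Standard algorithm: 149^3 = 3307949 multiplications
Strassen's algorithm: 7^(log2(256)) = 7^8 = 5764801 multiplications
Difference: 3307949 - 5764801 = -2456852 (Strassen uses MORE here due to padding overhead — for small or just-over-power-of-2 n, padding can outweigh the per-level savings)

Standard: 3307949 multiplications (149^3). Strassen: 5764801 multiplications (7^8, after padding to 256x256). Strassen reduces 8 recursive multiplications to 7 at each level.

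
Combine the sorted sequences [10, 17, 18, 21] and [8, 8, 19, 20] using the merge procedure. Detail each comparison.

Merging process:

Compare 10 vs 8: take 8 from right. Merged: [8]
Compare 10 vs 8: take 8 from right. Merged: [8, 8]
Compare 10 vs 19: take 10 from left. Merged: [8, 8, 10]
Compare 17 vs 19: take 17 from left. Merged: [8, 8, 10, 17]
Compare 18 vs 19: take 18 from left. Merged: [8, 8, 10, 17, 18]
Compare 21 vs 19: take 19 from right. Merged: [8, 8, 10, 17, 18, 19]
Compare 21 vs 20: take 20 from right. Merged: [8, 8, 10, 17, 18, 19, 20]
Append remaining from left: [21]. Merged: [8, 8, 10, 17, 18, 19, 20, 21]

Final merged array: [8, 8, 10, 17, 18, 19, 20, 21]
Total comparisons: 7

The merged array is [8, 8, 10, 17, 18, 19, 20, 21], requiring 7 comparisons. The merge step runs in O(n) time where n is the total number of elements.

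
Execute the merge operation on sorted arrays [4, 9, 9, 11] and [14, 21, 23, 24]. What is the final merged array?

Merging process:

Compare 4 vs 14: take 4 from left. Merged: [4]
Compare 9 vs 14: take 9 from left. Merged: [4, 9]
Compare 9 vs 14: take 9 from left. Merged: [4, 9, 9]
Compare 11 vs 14: take 11 from left. Merged: [4, 9, 9, 11]
Append remaining from right: [14, 21, 23, 24]. Merged: [4, 9, 9, 11, 14, 21, 23, 24]

Final merged array: [4, 9, 9, 11, 14, 21, 23, 24]
Total comparisons: 4

The merged array is [4, 9, 9, 11, 14, 21, 23, 24], requiring 4 comparisons. The merge step runs in O(n) time where n is the total number of elements.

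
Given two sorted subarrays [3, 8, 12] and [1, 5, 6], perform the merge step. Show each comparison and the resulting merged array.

Merging process:

Compare 3 vs 1: take 1 from right. Merged: [1]
Compare 3 vs 5: take 3 from left. Merged: [1, 3]
Compare 8 vs 5: take 5 from right. Merged: [1, 3, 5]
Compare 8 vs 6: take 6 from right. Merged: [1, 3, 5, 6]
Append remaining from left: [8, 12]. Merged: [1, 3, 5, 6, 8, 12]

Final merged array: [1, 3, 5, 6, 8, 12]
Total comparisons: 4

The merged array is [1, 3, 5, 6, 8, 12], requiring 4 comparisons. The merge step runs in O(n) time where n is the total number of elements.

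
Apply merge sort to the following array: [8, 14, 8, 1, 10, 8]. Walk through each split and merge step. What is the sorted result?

Merge sort trace:

Split: [8, 14, 8, 1, 10, 8] -> [8, 14, 8] and [1, 10, 8]
  Split: [8, 14, 8] -> [8] and [14, 8]
    Split: [14, 8] -> [14] and [8]
    Merge: [14] + [8] -> [8, 14]
  Merge: [8] + [8, 14] -> [8, 8, 14]
  Split: [1, 10, 8] -> [1] and [10, 8]
    Split: [10, 8] -> [10] and [8]
    Merge: [10] + [8] -> [8, 10]
  Merge: [1] + [8, 10] -> [1, 8, 10]
Merge: [8, 8, 14] + [1, 8, 10] -> [1, 8, 8, 8, 10, 14]

Final sorted array: [1, 8, 8, 8, 10, 14]

The merge sort proceeds by recursively splitting the array and merging sorted halves.
After all merges, the sorted array is [1, 8, 8, 8, 10, 14].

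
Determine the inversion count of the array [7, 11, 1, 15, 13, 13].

Finding inversions in [7, 11, 1, 15, 13, 13]:

(0, 2): arr[0]=7 > arr[2]=1
(1, 2): arr[1]=11 > arr[2]=1
(3, 4): arr[3]=15 > arr[4]=13
(3, 5): arr[3]=15 > arr[5]=13

Total inversions: 4

The array has 4 inversion(s): (0,2), (1,2), (3,4), (3,5). Each pair (i,j) satisfies i < j and arr[i] > arr[j].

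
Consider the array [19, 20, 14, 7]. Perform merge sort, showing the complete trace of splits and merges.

Merge sort trace:

Split: [19, 20, 14, 7] -> [19, 20] and [14, 7]
  Split: [19, 20] -> [19] and [20]
  Merge: [19] + [20] -> [19, 20]
  Split: [14, 7] -> [14] and [7]
  Merge: [14] + [7] -> [7, 14]
Merge: [19, 20] + [7, 14] -> [7, 14, 19, 20]

Final sorted array: [7, 14, 19, 20]

The merge sort proceeds by recursively splitting the array and merging sorted halves.
After all merges, the sorted array is [7, 14, 19, 20].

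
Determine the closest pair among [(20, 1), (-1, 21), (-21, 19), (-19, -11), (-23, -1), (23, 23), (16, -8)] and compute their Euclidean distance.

Computing all pairwise distances among 7 points:

d((20, 1), (-1, 21)) = 29.0
d((20, 1), (-21, 19)) = 44.7772
d((20, 1), (-19, -11)) = 40.8044
d((20, 1), (-23, -1)) = 43.0465
d((20, 1), (23, 23)) = 22.2036
d((20, 1), (16, -8)) = 9.8489 <-- minimum
d((-1, 21), (-21, 19)) = 20.0998
d((-1, 21), (-19, -11)) = 36.7151
d((-1, 21), (-23, -1)) = 31.1127
d((-1, 21), (23, 23)) = 24.0832
d((-1, 21), (16, -8)) = 33.6155
d((-21, 19), (-19, -11)) = 30.0666
d((-21, 19), (-23, -1)) = 20.0998
d((-21, 19), (23, 23)) = 44.1814
d((-21, 19), (16, -8)) = 45.8039
d((-19, -11), (-23, -1)) = 10.7703
d((-19, -11), (23, 23)) = 54.037
d((-19, -11), (16, -8)) = 35.1283
d((-23, -1), (23, 23)) = 51.8845
d((-23, -1), (16, -8)) = 39.6232
d((23, 23), (16, -8)) = 31.7805

Closest pair: (20, 1) and (16, -8) with distance 9.8489

The closest pair is (20, 1) and (16, -8) with Euclidean distance 9.8489. For 7 points, brute-force pairwise comparison is shown above. For large n, the divide-and-conquer algorithm (sort by x, recurse on halves, check the dividing strip) achieves O(n log n).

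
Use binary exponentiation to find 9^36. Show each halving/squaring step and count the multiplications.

Computing 9^36 by squaring (build up from 9^1; each line after the first costs one multiplication):

9^1 = 9
9^2 = (9^1)^2 = 9^2 = 81
9^4 = (9^2)^2 = 81^2 = 6561
9^8 = (9^4)^2 = 6561^2 = 43046721
9^9 = 9 * 9^8 = 9 * 43046721 = 387420489
9^18 = (9^9)^2 = 387420489^2 = 150094635296999121
9^36 = (9^18)^2 = 150094635296999121^2 = 22528399544939174411840147874772641

Result: 22528399544939174411840147874772641
Multiplications needed: 6 (6 lines after 9^1)

9^36 = 22528399544939174411840147874772641. Using exponentiation by squaring, this requires 6 multiplications. The key idea: if the exponent is even, square the half-power; if odd, multiply by the base once.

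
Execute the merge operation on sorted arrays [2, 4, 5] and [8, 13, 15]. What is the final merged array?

Merging process:

Compare 2 vs 8: take 2 from left. Merged: [2]
Compare 4 vs 8: take 4 from left. Merged: [2, 4]
Compare 5 vs 8: take 5 from left. Merged: [2, 4, 5]
Append remaining from right: [8, 13, 15]. Merged: [2, 4, 5, 8, 13, 15]

Final merged array: [2, 4, 5, 8, 13, 15]
Total comparisons: 3

The merged array is [2, 4, 5, 8, 13, 15], requiring 3 comparisons. The merge step runs in O(n) time where n is the total number of elements.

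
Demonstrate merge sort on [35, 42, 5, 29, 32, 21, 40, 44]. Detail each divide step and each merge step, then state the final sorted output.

Merge sort trace:

Split: [35, 42, 5, 29, 32, 21, 40, 44] -> [35, 42, 5, 29] and [32, 21, 40, 44]
  Split: [35, 42, 5, 29] -> [35, 42] and [5, 29]
    Split: [35, 42] -> [35] and [42]
    Merge: [35] + [42] -> [35, 42]
    Split: [5, 29] -> [5] and [29]
    Merge: [5] + [29] -> [5, 29]
  Merge: [35, 42] + [5, 29] -> [5, 29, 35, 42]
  Split: [32, 21, 40, 44] -> [32, 21] and [40, 44]
    Split: [32, 21] -> [32] and [21]
    Merge: [32] + [21] -> [21, 32]
    Split: [40, 44] -> [40] and [44]
    Merge: [40] + [44] -> [40, 44]
  Merge: [21, 32] + [40, 44] -> [21, 32, 40, 44]
Merge: [5, 29, 35, 42] + [21, 32, 40, 44] -> [5, 21, 29, 32, 35, 40, 42, 44]

Final sorted array: [5, 21, 29, 32, 35, 40, 42, 44]

The merge sort proceeds by recursively splitting the array and merging sorted halves.
After all merges, the sorted array is [5, 21, 29, 32, 35, 40, 42, 44].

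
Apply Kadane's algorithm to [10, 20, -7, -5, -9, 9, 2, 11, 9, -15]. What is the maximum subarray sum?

Using Kadane's algorithm on [10, 20, -7, -5, -9, 9, 2, 11, 9, -15]:

Scanning through the array:
Position 1 (value 20): max_ending_here = 30, max_so_far = 30
Position 2 (value -7): max_ending_here = 23, max_so_far = 30
Position 3 (value -5): max_ending_here = 18, max_so_far = 30
Position 4 (value -9): max_ending_here = 9, max_so_far = 30
Position 5 (value 9): max_ending_here = 18, max_so_far = 30
Position 6 (value 2): max_ending_here = 20, max_so_far = 30
Position 7 (value 11): max_ending_here = 31, max_so_far = 31
Position 8 (value 9): max_ending_here = 40, max_so_far = 40
Position 9 (value -15): max_ending_here = 25, max_so_far = 40

Maximum subarray: [10, 20, -7, -5, -9, 9, 2, 11, 9]
Maximum sum: 40

The maximum subarray is [10, 20, -7, -5, -9, 9, 2, 11, 9] with sum 40. This subarray runs from index 0 to index 8.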